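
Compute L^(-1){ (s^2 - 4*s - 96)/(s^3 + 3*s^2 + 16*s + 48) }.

-4*sin(4*t) + 4*cos(4*t) - 3*exp(-3*t)

Factor the denominator: s^3 + 3*s^2 + 16*s + 48 = (s + 3)*(s^2 + 16).
Partial fraction decomposition gives [-3/(s + 3)] + [4*s/(s^2 + 16)] + [-16/(s^2 + 16)].
Invert each term: -3/(s + 3) ↔ -3e^(-3t); 4·s/(s^2 + 16) ↔ 4cos(4t); -4·4/(s^2 + 16) ↔ -4sin(4t).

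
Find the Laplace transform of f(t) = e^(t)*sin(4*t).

L{sin(4t)} = 4/(s^2 + 16).
By the first shifting theorem, multiplying by e^(t) replaces s with s - 1.

4/((s - 1)^2 + 16)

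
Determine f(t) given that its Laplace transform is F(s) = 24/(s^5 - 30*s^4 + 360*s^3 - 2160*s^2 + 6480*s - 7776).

Rewrite the denominator: s^5 - 30*s^4 + 360*s^3 - 2160*s^2 + 6480*s - 7776 = (s - 6)^5.
The form in (s - 6) signals a first-shifting-theorem factor e^(6t).
Since L{t^4} = 4!/s^5 = 24/s^5, the inverse is t^4*exp(6*t).

f(t) = t^4*exp(6*t)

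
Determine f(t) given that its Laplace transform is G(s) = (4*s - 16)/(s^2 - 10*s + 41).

f(t) = exp(5*t)*sin(4*t) + 4*exp(5*t)*cos(4*t)

Complete the square in the denominator: s^2 - 10*s + 41 = (s - 5)^2 + 4^2.
Split the numerator to match: 4*s - 16 = 4·(s - 5) + 1·4.
Invert each term: 4·(s - 5)/((s - 5)^2 + 16) ↔ 4e^(5t)cos(4t); 1·4/((s - 5)^2 + 16) ↔ e^(5t)sin(4t).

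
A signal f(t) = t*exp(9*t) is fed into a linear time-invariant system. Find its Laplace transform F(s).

F(s) = (s - 9)^(-2)

L{e^(9t)} = 1/(s - 9).
Then apply L{t·g(t)} = -d/ds[G(s)] with G(s) = 1/(s - 9):
differentiating 1 time and applying the sign gives (s - 9)^(-2).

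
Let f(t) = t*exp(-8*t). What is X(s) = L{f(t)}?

X(s) = (s + 8)^(-2)

L{e^(-8t)} = 1/(s + 8).
Then apply L{t·g(t)} = -d/ds[G(s)] with G(s) = 1/(s + 8):
differentiating 1 time and applying the sign gives (s + 8)^(-2).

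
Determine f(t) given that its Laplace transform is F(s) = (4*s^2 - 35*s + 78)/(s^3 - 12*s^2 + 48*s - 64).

Factor the denominator: s^3 - 12*s^2 + 48*s - 64 = (s - 4)^3.
Partial fraction decomposition gives [4/(s - 4)] + [-3/(s - 4)^2] + [2/(s - 4)^3].
Invert each term: 4/(s - 4) ↔ 4e^(4t); -3/(s - 4)^2 ↔ -3t·e^(4t); 2/(s - 4)^3 ↔ (1)t^2·e^(4t).

f(t) = t^2*exp(4*t) - 3*t*exp(4*t) + 4*exp(4*t)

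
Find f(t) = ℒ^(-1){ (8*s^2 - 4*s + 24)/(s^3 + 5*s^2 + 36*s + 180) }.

Factor the denominator: s^3 + 5*s^2 + 36*s + 180 = (s + 5)*(s^2 + 36).
Partial fraction decomposition gives [4/(s + 5)] + [4*s/(s^2 + 36)] + [-24/(s^2 + 36)].
Invert each term: 4/(s + 5) ↔ 4e^(-5t); 4·s/(s^2 + 36) ↔ 4cos(6t); -4·6/(s^2 + 36) ↔ -4sin(6t).

f(t) = -4*sin(6*t) + 4*cos(6*t) + 4*exp(-5*t)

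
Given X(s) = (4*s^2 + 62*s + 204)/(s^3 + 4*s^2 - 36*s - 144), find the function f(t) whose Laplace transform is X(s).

f(t) = 6*exp(6*t) - exp(-4*t) - exp(-6*t)

Factor the denominator: s^3 + 4*s^2 - 36*s - 144 = (s - 6)*(s + 4)*(s + 6).
Partial fraction decomposition gives [-1/(s + 6)] + [-1/(s + 4)] + [6/(s - 6)].
Invert each term: -1/(s + 6) ↔ -e^(-6t); -1/(s + 4) ↔ -e^(-4t); 6/(s - 6) ↔ 6e^(6t).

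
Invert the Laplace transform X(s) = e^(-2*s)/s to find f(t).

The factor e^(-2s) signals a time shift by c = 2 (second shifting theorem).
L{1} = 1/s, so L^-1{1/s} = 1.
Hence the inverse is u(t - 2) times that function evaluated at t - 2.

f(t) = Heaviside(t - 2)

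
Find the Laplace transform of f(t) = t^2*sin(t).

2*(3*s^2 - 1)/(s^2 + 1)^3

L{sin(t)} = 1/(s^2 + 1).
Then apply L{t^2·g(t)} = (-1)^2 d^2/ds^2[H(s)] with H(s) = 1/(s^2 + 1):
differentiating 2 times and applying the sign gives 2*(3*s^2 - 1)/(s^2 + 1)^3.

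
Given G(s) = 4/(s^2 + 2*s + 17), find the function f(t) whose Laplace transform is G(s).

f(t) = exp(-t)*sin(4*t)

Rewrite the denominator: s^2 + 2*s + 17 = (s + 1)^2 + 16.
The form in (s + 1) signals a first-shifting-theorem factor e^(-t).
Since L{sin(4t)} = 4/(s^2 + 16), the inverse is e^(-t)*sin(4*t).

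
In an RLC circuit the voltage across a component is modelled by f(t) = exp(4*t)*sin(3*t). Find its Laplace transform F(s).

L{sin(3t)} = 3/(s^2 + 9).
By the first shifting theorem, multiplying by e^(4t) replaces s with s - 4.

F(s) = 3/((s - 4)^2 + 9)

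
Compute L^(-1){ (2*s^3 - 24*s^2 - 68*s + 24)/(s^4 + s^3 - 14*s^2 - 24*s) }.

-3*exp(4*t) - 1 + 4*exp(-2*t) + 2*exp(-3*t)

Factor the denominator: s^4 + s^3 - 14*s^2 - 24*s = s*(s - 4)*(s + 2)*(s + 3).
Partial fraction decomposition gives [2/(s + 3)] + [-3/(s - 4)] + [-1/s] + [4/(s + 2)].
Invert each term: 2/(s + 3) ↔ 2e^(-3t); -3/(s - 4) ↔ -3e^(4t); -1/(s - 0) ↔ -e^(0t); 4/(s + 2) ↔ 4e^(-2t).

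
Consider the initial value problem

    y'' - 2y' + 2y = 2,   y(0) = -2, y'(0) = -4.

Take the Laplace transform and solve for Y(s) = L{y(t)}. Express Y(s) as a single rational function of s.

Laplace-transform each side.
With L{y''} = s^2 Y - s·y(0) - y'(0) and L{y'} = sY - y(0), with y(0) = -2, y'(0) = -4: the LHS transforms to (s^2 - 2*s + 2)Y - (-2*s).
The right side is L{2} = 2/s.
So (s^2 - 2*s + 2)Y = 2/s + (-2*s).
Divide through and combine into a single rational function.

Y(s) = (-2*s^2 + 2)/(s^3 - 2*s^2 + 2*s)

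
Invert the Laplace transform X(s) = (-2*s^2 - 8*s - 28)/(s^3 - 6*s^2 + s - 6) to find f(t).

Factor the denominator: s^3 - 6*s^2 + s - 6 = (s - 6)*(s^2 + 1).
Partial fraction decomposition gives [-4/(s - 6)] + [2*s/(s^2 + 1)] + [4/(s^2 + 1)].
Invert each term: -4/(s - 6) ↔ -4e^(6t); 2·s/(s^2 + 1) ↔ 2cos(t); 4·1/(s^2 + 1) ↔ 4sin(t).

f(t) = -4*exp(6*t) + 4*sin(t) + 2*cos(t)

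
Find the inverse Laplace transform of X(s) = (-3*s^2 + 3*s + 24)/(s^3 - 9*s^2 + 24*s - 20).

Factor the denominator: s^3 - 9*s^2 + 24*s - 20 = (s - 5)*(s - 2)^2.
Partial fraction decomposition gives [1/(s - 2)] + [-6/(s - 2)^2] + [-4/(s - 5)].
Invert each term: 1/(s - 2) ↔ e^(2t); -6/(s - 2)^2 ↔ -6t·e^(2t); -4/(s - 5) ↔ -4e^(5t).

-6*t*exp(2*t) - 4*exp(5*t) + exp(2*t)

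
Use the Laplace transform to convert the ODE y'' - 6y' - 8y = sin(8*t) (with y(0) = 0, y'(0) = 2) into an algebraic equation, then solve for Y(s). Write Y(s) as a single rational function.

Laplace-transform each side.
With L{y''} = s^2 Y - s·y(0) - y'(0) and L{y'} = sY - y(0), with y(0) = 0, y'(0) = 2: the LHS transforms to (s^2 - 6*s - 8)Y - (2).
The right side is L{sin(8*t)} = 8/(s^2 + 64).
So (s^2 - 6*s - 8)Y = 8/(s^2 + 64) + (2).
Divide through and combine into a single rational function.

Y(s) = (2*s^2 + 136)/(s^4 - 6*s^3 + 56*s^2 - 384*s - 512)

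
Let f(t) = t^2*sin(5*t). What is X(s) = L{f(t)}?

X(s) = 10*(3*s^2 - 25)/(s^2 + 25)^3

L{sin(5t)} = 5/(s^2 + 25).
Then apply L{t^2·g(t)} = (-1)^2 d^2/ds^2[G(s)] with G(s) = 5/(s^2 + 25):
differentiating 2 times and applying the sign gives 10*(3*s^2 - 25)/(s^2 + 25)^3.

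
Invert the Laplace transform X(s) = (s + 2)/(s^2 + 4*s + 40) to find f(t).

f(t) = exp(-2*t)*cos(6*t)

Rewrite the denominator: s^2 + 4*s + 40 = (s + 2)^2 + 36.
The form in (s + 2) signals a first-shifting-theorem factor e^(-2t).
Since L{cos(6t)} = s/(s^2 + 36), the inverse is e^(-2*t)*cos(6*t).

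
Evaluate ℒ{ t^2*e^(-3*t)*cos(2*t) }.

2*(s + 3)*(s^2 + 6*s - 3)/(s^2 + 6*s + 13)^3

L{cos(2t)} = s/(s^2 + 4).
Multiplying by e^(-3t) shifts s → s + 3, so L{e^(-3*t)*cos(2*t)} = (s + 3)/((s + 3)^2 + 4).
Then apply L{t^2·g(t)} = (-1)^2 d^2/ds^2[G(s)] with G(s) = (s + 3)/((s + 3)^2 + 4):
differentiating 2 times and applying the sign gives 2*(s + 3)*(s^2 + 6*s - 3)/(s^2 + 6*s + 13)^3.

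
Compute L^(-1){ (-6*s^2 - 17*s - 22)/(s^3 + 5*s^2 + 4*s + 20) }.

Factor the denominator: s^3 + 5*s^2 + 4*s + 20 = (s + 5)*(s^2 + 4).
Partial fraction decomposition gives [-3/(s + 5)] + [-3*s/(s^2 + 4)] + [-2/(s^2 + 4)].
Invert each term: -3/(s + 5) ↔ -3e^(-5t); -3·s/(s^2 + 4) ↔ -3cos(2t); -1·2/(s^2 + 4) ↔ -sin(2t).

-sin(2*t) - 3*cos(2*t) - 3*exp(-5*t)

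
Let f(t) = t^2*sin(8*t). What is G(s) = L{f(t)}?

L{sin(8t)} = 8/(s^2 + 64).
Then apply L{t^2·g(t)} = (-1)^2 d^2/ds^2[H(s)] with H(s) = 8/(s^2 + 64):
differentiating 2 times and applying the sign gives 16*(3*s^2 - 64)/(s^2 + 64)^3.

G(s) = 16*(3*s^2 - 64)/(s^2 + 64)^3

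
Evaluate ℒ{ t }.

s^(-2)

L{t} = 1!/s^2 = 1/s^2.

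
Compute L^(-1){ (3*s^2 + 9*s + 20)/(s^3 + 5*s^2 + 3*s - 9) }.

-5*t*exp(-3*t) + 2*exp(t) + exp(-3*t)

Factor the denominator: s^3 + 5*s^2 + 3*s - 9 = (s - 1)*(s + 3)^2.
Partial fraction decomposition gives [1/(s + 3)] + [-5/(s + 3)^2] + [2/(s - 1)].
Invert each term: 1/(s + 3) ↔ e^(-3t); -5/(s + 3)^2 ↔ -5t·e^(-3t); 2/(s - 1) ↔ 2e^(t).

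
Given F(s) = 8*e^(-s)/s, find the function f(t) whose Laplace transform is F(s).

f(t) = Heaviside(t - 1)*(8)

The factor e^(-s) signals a time shift by c = 1 (second shifting theorem).
L{8} = 8/s, so L^-1{8/s} = 8.
Hence the inverse is u(t - 1) times that function evaluated at t - 1.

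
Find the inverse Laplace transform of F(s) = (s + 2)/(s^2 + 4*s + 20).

exp(-2*t)*cos(4*t)

Rewrite the denominator: s^2 + 4*s + 20 = (s + 2)^2 + 16.
The form in (s + 2) signals a first-shifting-theorem factor e^(-2t).
Since L{cos(4t)} = s/(s^2 + 16), the inverse is e^(-2*t)*cos(4*t).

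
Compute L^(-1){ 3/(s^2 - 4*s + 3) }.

3*exp(2*t)*sinh(t)

Rewrite the denominator: s^2 - 4*s + 3 = (s - 2)^2 - 1.
The form in (s - 2) signals a first-shifting-theorem factor e^(2t).
Since L{sinh(t)} = 1/(s^2 - 1), the inverse is e^(2*t)*sinh(t), scaled by 3.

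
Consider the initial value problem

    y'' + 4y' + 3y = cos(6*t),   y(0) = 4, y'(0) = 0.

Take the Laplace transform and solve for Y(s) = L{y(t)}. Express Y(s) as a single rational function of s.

Y(s) = (4*s^3 + 16*s^2 + 145*s + 576)/(s^4 + 4*s^3 + 39*s^2 + 144*s + 108)

Take the Laplace transform of both sides.
Using L{y''} = s^2 Y - s·y(0) - y'(0) and L{y'} = sY - y(0), with y(0) = 4, y'(0) = 0, the left side becomes (s^2 + 4*s + 3)Y - (4*s + 16).
The right side is L{cos(6*t)} = s/(s^2 + 36).
So (s^2 + 4*s + 3)Y = s/(s^2 + 36) + (4*s + 16).
Solve for Y(s) and write it as one ratio of polynomials.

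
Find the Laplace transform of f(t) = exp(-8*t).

L{e^(-8t)} = 1/(s + 8).

1/(s + 8)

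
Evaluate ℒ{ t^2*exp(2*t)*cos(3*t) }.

L{cos(3t)} = s/(s^2 + 9).
Multiplying by e^(2t) shifts s → s - 2, so L{exp(2*t)*cos(3*t)} = (s - 2)/((s - 2)^2 + 9).
Then apply L{t^2·g(t)} = (-1)^2 d^2/ds^2[G(s)] with G(s) = (s - 2)/((s - 2)^2 + 9):
differentiating 2 times and applying the sign gives 2*(s - 2)*(s^2 - 4*s - 23)/(s^2 - 4*s + 13)^3.

2*(s - 2)*(s^2 - 4*s - 23)/(s^2 - 4*s + 13)^3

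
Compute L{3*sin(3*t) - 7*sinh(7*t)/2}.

Apply the Laplace transform termwise.
(-7/2)·[L{sinh(7t)} = 7/(s^2 - 49)]; (3)·[L{sin(3t)} = 3/(s^2 + 9)].

9/(s^2 + 9) - 49/(2*(s^2 - 49))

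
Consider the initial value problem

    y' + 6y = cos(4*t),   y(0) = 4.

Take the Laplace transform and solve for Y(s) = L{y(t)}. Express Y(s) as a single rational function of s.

Apply the Laplace transform to the equation.
The derivative rules (L{y'} = sY - y(0) = sY - 4) turn the left side into (s + 6)Y - (4).
The right side is L{cos(4*t)} = s/(s^2 + 16).
So (s + 6)Y = s/(s^2 + 16) + (4).
Solve for Y(s) and write it as one ratio of polynomials.

Y(s) = (4*s^2 + s + 64)/(s^3 + 6*s^2 + 16*s + 96)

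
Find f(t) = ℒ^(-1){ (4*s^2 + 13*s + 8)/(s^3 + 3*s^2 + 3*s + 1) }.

f(t) = -t^2*exp(-t)/2 + 5*t*exp(-t) + 4*exp(-t)

Factor the denominator: s^3 + 3*s^2 + 3*s + 1 = (s + 1)^3.
Partial fraction decomposition gives [4/(s + 1)] + [5/(s + 1)^2] + [-1/(s + 1)^3].
Invert each term: 4/(s + 1) ↔ 4e^(-t); 5/(s + 1)^2 ↔ 5t·e^(-t); -1/(s + 1)^3 ↔ (-1/2)t^2·e^(-t).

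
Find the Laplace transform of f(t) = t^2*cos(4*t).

L{cos(4t)} = s/(s^2 + 16).
Then apply L{t^2·g(t)} = (-1)^2 d^2/ds^2[G(s)] with G(s) = s/(s^2 + 16):
differentiating 2 times and applying the sign gives 2*s*(s^2 - 48)/(s^2 + 16)^3.

2*s*(s^2 - 48)/(s^2 + 16)^3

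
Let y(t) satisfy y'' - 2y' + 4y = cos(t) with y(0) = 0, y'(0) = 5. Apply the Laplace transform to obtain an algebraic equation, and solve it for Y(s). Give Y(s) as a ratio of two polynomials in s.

Y(s) = (5*s^2 + s + 5)/(s^4 - 2*s^3 + 5*s^2 - 2*s + 4)

Apply the Laplace transform to the equation.
Using L{y''} = s^2 Y - s·y(0) - y'(0) and L{y'} = sY - y(0), with y(0) = 0, y'(0) = 5, the left side becomes (s^2 - 2*s + 4)Y - (5).
The right side is L{cos(t)} = s/(s^2 + 1).
So (s^2 - 2*s + 4)Y = s/(s^2 + 1) + (5).
Isolate Y and clear denominators.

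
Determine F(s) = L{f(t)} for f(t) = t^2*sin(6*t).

L{sin(6t)} = 6/(s^2 + 36).
Then apply L{t^2·g(t)} = (-1)^2 d^2/ds^2[G(s)] with G(s) = 6/(s^2 + 36):
differentiating 2 times and applying the sign gives 36*(s^2 - 12)/(s^2 + 36)^3.

F(s) = 36*(s^2 - 12)/(s^2 + 36)^3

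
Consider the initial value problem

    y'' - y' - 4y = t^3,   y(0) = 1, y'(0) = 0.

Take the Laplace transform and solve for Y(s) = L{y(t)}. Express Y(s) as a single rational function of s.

Take the Laplace transform of both sides.
The derivative rules (L{y''} = s^2 Y - s·y(0) - y'(0) and L{y'} = sY - y(0), with y(0) = 1, y'(0) = 0) turn the left side into (s^2 - s - 4)Y - (s - 1).
The right side is L{t^3} = 6/s^4.
So (s^2 - s - 4)Y = 6/s^4 + (s - 1).
Divide through and combine into a single rational function.

Y(s) = (s^5 - s^4 + 6)/(s^6 - s^5 - 4*s^4)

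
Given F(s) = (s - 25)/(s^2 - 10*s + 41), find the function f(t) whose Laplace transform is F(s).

Complete the square in the denominator: s^2 - 10*s + 41 = (s - 5)^2 + 4^2.
Split the numerator to match: s - 25 = 1·(s - 5) - 5·4.
Invert each term: 1·(s - 5)/((s - 5)^2 + 16) ↔ e^(5t)cos(4t); -5·4/((s - 5)^2 + 16) ↔ -5e^(5t)sin(4t).

f(t) = -5*exp(5*t)*sin(4*t) + exp(5*t)*cos(4*t)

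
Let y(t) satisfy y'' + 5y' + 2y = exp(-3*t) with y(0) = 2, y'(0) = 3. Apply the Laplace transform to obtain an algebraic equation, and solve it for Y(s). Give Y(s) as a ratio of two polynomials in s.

Take the Laplace transform of both sides.
With L{y''} = s^2 Y - s·y(0) - y'(0) and L{y'} = sY - y(0), with y(0) = 2, y'(0) = 3: the LHS transforms to (s^2 + 5*s + 2)Y - (2*s + 13).
The right side is L{exp(-3*t)} = 1/(s + 3).
So (s^2 + 5*s + 2)Y = 1/(s + 3) + (2*s + 13).
Isolate Y and clear denominators.

Y(s) = (2*s^2 + 19*s + 40)/(s^3 + 8*s^2 + 17*s + 6)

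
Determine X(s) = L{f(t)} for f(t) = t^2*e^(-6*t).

L{e^(-6t)} = 1/(s + 6).
Then apply L{t^2·g(t)} = (-1)^2 d^2/ds^2[G(s)] with G(s) = 1/(s + 6):
differentiating 2 times and applying the sign gives 2/(s + 6)^3.

X(s) = 2/(s + 6)^3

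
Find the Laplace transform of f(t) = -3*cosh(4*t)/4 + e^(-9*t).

-3*s/(4*(s^2 - 16)) + 1/(s + 9)

By linearity of the Laplace transform, transform each term separately.
(-3/4)·[L{cosh(4t)} = s/(s^2 - 16)]; L{e^(-9t)} = 1/(s + 9).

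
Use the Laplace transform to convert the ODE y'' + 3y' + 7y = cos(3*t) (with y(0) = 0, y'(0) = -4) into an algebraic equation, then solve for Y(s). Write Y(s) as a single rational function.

Y(s) = (-4*s^2 + s - 36)/(s^4 + 3*s^3 + 16*s^2 + 27*s + 63)

Take the Laplace transform of both sides.
The derivative rules (L{y''} = s^2 Y - s·y(0) - y'(0) and L{y'} = sY - y(0), with y(0) = 0, y'(0) = -4) turn the left side into (s^2 + 3*s + 7)Y - (-4).
The right side is L{cos(3*t)} = s/(s^2 + 9).
So (s^2 + 3*s + 7)Y = s/(s^2 + 9) + (-4).
Isolate Y and clear denominators.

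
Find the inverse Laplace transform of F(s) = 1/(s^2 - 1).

sinh(t)

Since L{sinh(t)} = 1/(s^2 - 1), the inverse is sinh(t).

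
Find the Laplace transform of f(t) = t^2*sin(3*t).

18*(s^2 - 3)/(s^2 + 9)^3

L{sin(3t)} = 3/(s^2 + 9).
Then apply L{t^2·g(t)} = (-1)^2 d^2/ds^2[G(s)] with G(s) = 3/(s^2 + 9):
differentiating 2 times and applying the sign gives 18*(s^2 - 3)/(s^2 + 9)^3.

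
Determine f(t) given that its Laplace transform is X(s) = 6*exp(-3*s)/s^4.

The factor e^(-3s) signals a time shift by c = 3 (second shifting theorem).
L{t^3} = 3!/s^4 = 6/s^4, so L^-1{6/s^4} = t^3.
Hence the inverse is u(t - 3) times that function evaluated at t - 3.

f(t) = Heaviside(t - 3)*((t - 3)^3)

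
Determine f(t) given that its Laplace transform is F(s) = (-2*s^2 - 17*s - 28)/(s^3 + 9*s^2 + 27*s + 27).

f(t) = 5*t^2*exp(-3*t)/2 - 5*t*exp(-3*t) - 2*exp(-3*t)

Factor the denominator: s^3 + 9*s^2 + 27*s + 27 = (s + 3)^3.
Partial fraction decomposition gives [-2/(s + 3)] + [-5/(s + 3)^2] + [5/(s + 3)^3].
Invert each term: -2/(s + 3) ↔ -2e^(-3t); -5/(s + 3)^2 ↔ -5t·e^(-3t); 5/(s + 3)^3 ↔ (5/2)t^2·e^(-3t).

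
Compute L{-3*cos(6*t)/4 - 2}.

-3*s/(4*(s^2 + 36)) - 2/s

By linearity of the Laplace transform, transform each term separately.
(-3/4)·[L{cos(6t)} = s/(s^2 + 36)]; L{-2} = -2/s.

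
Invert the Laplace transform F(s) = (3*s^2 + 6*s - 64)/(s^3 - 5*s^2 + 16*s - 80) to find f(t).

Factor the denominator: s^3 - 5*s^2 + 16*s - 80 = (s - 5)*(s^2 + 16).
Partial fraction decomposition gives [1/(s - 5)] + [2*s/(s^2 + 16)] + [16/(s^2 + 16)].
Invert each term: 1/(s - 5) ↔ e^(5t); 2·s/(s^2 + 16) ↔ 2cos(4t); 4·4/(s^2 + 16) ↔ 4sin(4t).

f(t) = exp(5*t) + 4*sin(4*t) + 2*cos(4*t)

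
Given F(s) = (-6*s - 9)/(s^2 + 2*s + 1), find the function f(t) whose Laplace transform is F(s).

Factor the denominator: s^2 + 2*s + 1 = (s + 1)^2.
Partial fraction decomposition gives [-6/(s + 1)] + [-3/(s + 1)^2].
Invert each term: -6/(s + 1) ↔ -6e^(-t); -3/(s + 1)^2 ↔ -3t·e^(-t).

f(t) = -3*t*exp(-t) - 6*exp(-t)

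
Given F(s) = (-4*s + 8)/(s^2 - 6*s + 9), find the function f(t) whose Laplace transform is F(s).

Factor the denominator: s^2 - 6*s + 9 = (s - 3)^2.
Partial fraction decomposition gives [-4/(s - 3)] + [-4/(s - 3)^2].
Invert each term: -4/(s - 3) ↔ -4e^(3t); -4/(s - 3)^2 ↔ -4t·e^(3t).

f(t) = -4*t*exp(3*t) - 4*exp(3*t)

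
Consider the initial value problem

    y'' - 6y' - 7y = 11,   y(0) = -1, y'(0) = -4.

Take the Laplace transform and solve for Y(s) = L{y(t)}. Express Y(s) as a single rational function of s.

Take the Laplace transform of both sides.
With L{y''} = s^2 Y - s·y(0) - y'(0) and L{y'} = sY - y(0), with y(0) = -1, y'(0) = -4: the LHS transforms to (s^2 - 6*s - 7)Y - (-s + 2).
The right side is L{11} = 11/s.
So (s^2 - 6*s - 7)Y = 11/s + (-s + 2).
Isolate Y and clear denominators.

Y(s) = (-s^2 + 2*s + 11)/(s^3 - 6*s^2 - 7*s)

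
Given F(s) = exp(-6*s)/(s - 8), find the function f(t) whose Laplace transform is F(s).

f(t) = Heaviside(t - 6)*(exp(8*t - 48))

The factor e^(-6s) signals a time shift by c = 6 (second shifting theorem).
L{e^(8t)} = 1/(s - 8), so L^-1{1/(s - 8)} = exp(8*t).
Hence the inverse is u(t - 6) times that function evaluated at t - 6.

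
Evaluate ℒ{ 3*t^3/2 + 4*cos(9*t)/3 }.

The transform is linear, so treat each term independently.
(4/3)·[L{cos(9t)} = s/(s^2 + 81)]; (3/2)·[L{t^3} = 3!/s^4 = 6/s^4].

4*s/(3*(s^2 + 81)) + 9/s^4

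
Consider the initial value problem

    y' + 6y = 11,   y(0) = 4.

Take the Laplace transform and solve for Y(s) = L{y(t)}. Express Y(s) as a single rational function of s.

Apply the Laplace transform to the equation.
With L{y'} = sY - y(0) = sY - 4: the LHS transforms to (s + 6)Y - (4).
The right side is L{11} = 11/s.
So (s + 6)Y = 11/s + (4).
Divide through and combine into a single rational function.

Y(s) = (4*s + 11)/(s^2 + 6*s)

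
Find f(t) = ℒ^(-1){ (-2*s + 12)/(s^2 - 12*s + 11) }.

f(t) = -2*exp(6*t)*cosh(5*t)

Rewrite the denominator: s^2 - 12*s + 11 = (s - 6)^2 - 25.
The form in (s - 6) signals a first-shifting-theorem factor e^(6t).
Since L{cosh(5t)} = s/(s^2 - 25), the inverse is e^(6*t)*cosh(5*t), scaled by -2.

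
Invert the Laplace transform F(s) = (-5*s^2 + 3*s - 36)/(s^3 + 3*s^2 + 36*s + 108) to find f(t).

f(t) = 2*sin(6*t) - 3*cos(6*t) - 2*exp(-3*t)

Factor the denominator: s^3 + 3*s^2 + 36*s + 108 = (s + 3)*(s^2 + 36).
Partial fraction decomposition gives [-2/(s + 3)] + [-3*s/(s^2 + 36)] + [12/(s^2 + 36)].
Invert each term: -2/(s + 3) ↔ -2e^(-3t); -3·s/(s^2 + 36) ↔ -3cos(6t); 2·6/(s^2 + 36) ↔ 2sin(6t).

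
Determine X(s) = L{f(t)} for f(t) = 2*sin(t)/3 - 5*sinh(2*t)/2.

By linearity of the Laplace transform, transform each term separately.
(2/3)·[L{sin(t)} = 1/(s^2 + 1)]; (-5/2)·[L{sinh(2t)} = 2/(s^2 - 4)].

X(s) = 2/(3*(s^2 + 1)) - 5/(s^2 - 4)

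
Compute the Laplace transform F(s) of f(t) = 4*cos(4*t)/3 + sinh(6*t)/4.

F(s) = 4*s/(3*(s^2 + 16)) + 3/(2*(s^2 - 36))

The transform is linear, so treat each term independently.
(4/3)·[L{cos(4t)} = s/(s^2 + 16)]; (1/4)·[L{sinh(6t)} = 6/(s^2 - 36)].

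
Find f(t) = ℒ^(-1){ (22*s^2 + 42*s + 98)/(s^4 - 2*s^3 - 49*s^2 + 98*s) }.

f(t) = 3*exp(7*t) - 3*exp(2*t) + 1 - exp(-7*t)

Factor the denominator: s^4 - 2*s^3 - 49*s^2 + 98*s = s*(s - 7)*(s - 2)*(s + 7).
Partial fraction decomposition gives [1/s] + [-1/(s + 7)] + [3/(s - 7)] + [-3/(s - 2)].
Invert each term: 1/(s - 0) ↔ e^(0t); -1/(s + 7) ↔ -e^(-7t); 3/(s - 7) ↔ 3e^(7t); -3/(s - 2) ↔ -3e^(2t).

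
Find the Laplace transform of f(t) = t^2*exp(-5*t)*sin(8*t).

16*(3*s^2 + 30*s + 11)/(s^2 + 10*s + 89)^3

L{sin(8t)} = 8/(s^2 + 64).
Multiplying by e^(-5t) shifts s → s + 5, so L{exp(-5*t)*sin(8*t)} = 8/((s + 5)^2 + 64).
Then apply L{t^2·g(t)} = (-1)^2 d^2/ds^2[G(s)] with G(s) = 8/((s + 5)^2 + 64):
differentiating 2 times and applying the sign gives 16*(3*s^2 + 30*s + 11)/(s^2 + 10*s + 89)^3.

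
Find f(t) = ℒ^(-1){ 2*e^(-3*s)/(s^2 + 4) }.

The factor e^(-3s) signals a time shift by c = 3 (second shifting theorem).
L{sin(2t)} = 2/(s^2 + 4), so L^-1{2/(s^2 + 4)} = sin(2*t).
Hence the inverse is u(t - 3) times that function evaluated at t - 3.

f(t) = Heaviside(t - 3)*(sin(2*t - 6))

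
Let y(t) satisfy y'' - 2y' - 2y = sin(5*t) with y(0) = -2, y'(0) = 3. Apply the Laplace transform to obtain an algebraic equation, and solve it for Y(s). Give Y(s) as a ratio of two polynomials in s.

Apply the Laplace transform to the equation.
With L{y''} = s^2 Y - s·y(0) - y'(0) and L{y'} = sY - y(0), with y(0) = -2, y'(0) = 3: the LHS transforms to (s^2 - 2*s - 2)Y - (-2*s + 7).
The right side is L{sin(5*t)} = 5/(s^2 + 25).
So (s^2 - 2*s - 2)Y = 5/(s^2 + 25) + (-2*s + 7).
Isolate Y and clear denominators.

Y(s) = (-2*s^3 + 7*s^2 - 50*s + 180)/(s^4 - 2*s^3 + 23*s^2 - 50*s - 50)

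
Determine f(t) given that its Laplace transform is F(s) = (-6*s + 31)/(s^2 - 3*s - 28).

Factor the denominator: s^2 - 3*s - 28 = (s - 7)*(s + 4).
Partial fraction decomposition gives [-5/(s + 4)] + [-1/(s - 7)].
Invert each term: -5/(s + 4) ↔ -5e^(-4t); -1/(s - 7) ↔ -e^(7t).

f(t) = -exp(7*t) - 5*exp(-4*t)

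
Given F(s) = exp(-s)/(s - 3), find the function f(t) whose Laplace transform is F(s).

The factor e^(-s) signals a time shift by c = 1 (second shifting theorem).
L{e^(3t)} = 1/(s - 3), so L^-1{1/(s - 3)} = exp(3*t).
Hence the inverse is u(t - 1) times that function evaluated at t - 1.

f(t) = Heaviside(t - 1)*(exp(3*t - 3))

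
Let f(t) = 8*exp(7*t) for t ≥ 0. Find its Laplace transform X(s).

X(s) = 8/(s - 7)

L{8} = 8/s.
By the first shifting theorem, multiplying by e^(7t) replaces s with s - 7.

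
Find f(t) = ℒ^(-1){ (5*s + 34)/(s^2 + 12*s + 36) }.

f(t) = 4*t*exp(-6*t) + 5*exp(-6*t)

Factor the denominator: s^2 + 12*s + 36 = (s + 6)^2.
Partial fraction decomposition gives [5/(s + 6)] + [4/(s + 6)^2].
Invert each term: 5/(s + 6) ↔ 5e^(-6t); 4/(s + 6)^2 ↔ 4t·e^(-6t).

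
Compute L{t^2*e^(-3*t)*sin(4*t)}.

L{sin(4t)} = 4/(s^2 + 16).
Multiplying by e^(-3t) shifts s → s + 3, so L{e^(-3*t)*sin(4*t)} = 4/((s + 3)^2 + 16).
Then apply L{t^2·g(t)} = (-1)^2 d^2/ds^2[G(s)] with G(s) = 4/((s + 3)^2 + 16):
differentiating 2 times and applying the sign gives 8*(3*s^2 + 18*s + 11)/(s^2 + 6*s + 25)^3.

8*(3*s^2 + 18*s + 11)/(s^2 + 6*s + 25)^3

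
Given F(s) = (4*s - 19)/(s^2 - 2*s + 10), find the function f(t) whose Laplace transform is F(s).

Complete the square in the denominator: s^2 - 2*s + 10 = (s - 1)^2 + 3^2.
Split the numerator to match: 4*s - 19 = 4·(s - 1) - 5·3.
Invert each term: 4·(s - 1)/((s - 1)^2 + 9) ↔ 4e^(t)cos(3t); -5·3/((s - 1)^2 + 9) ↔ -5e^(t)sin(3t).

f(t) = -5*exp(t)*sin(3*t) + 4*exp(t)*cos(3*t)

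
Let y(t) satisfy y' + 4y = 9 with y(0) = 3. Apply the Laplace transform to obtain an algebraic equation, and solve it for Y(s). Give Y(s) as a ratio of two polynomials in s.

Y(s) = (3*s + 9)/(s^2 + 4*s)

Transform both sides with L{·}.
Using L{y'} = sY - y(0) = sY - 3, the left side becomes (s + 4)Y - (3).
The right side is L{9} = 9/s.
So (s + 4)Y = 9/s + (3).
Divide through and combine into a single rational function.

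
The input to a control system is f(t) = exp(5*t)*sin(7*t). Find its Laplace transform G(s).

L{sin(7t)} = 7/(s^2 + 49).
By the first shifting theorem, multiplying by e^(5t) replaces s with s - 5.

G(s) = 7/((s - 5)^2 + 49)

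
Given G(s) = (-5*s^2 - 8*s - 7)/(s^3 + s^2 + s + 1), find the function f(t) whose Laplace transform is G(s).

Factor the denominator: s^3 + s^2 + s + 1 = (s + 1)*(s^2 + 1).
Partial fraction decomposition gives [-2/(s + 1)] + [-3*s/(s^2 + 1)] + [-5/(s^2 + 1)].
Invert each term: -2/(s + 1) ↔ -2e^(-t); -3·s/(s^2 + 1) ↔ -3cos(t); -5·1/(s^2 + 1) ↔ -5sin(t).

f(t) = -5*sin(t) - 3*cos(t) - 2*exp(-t)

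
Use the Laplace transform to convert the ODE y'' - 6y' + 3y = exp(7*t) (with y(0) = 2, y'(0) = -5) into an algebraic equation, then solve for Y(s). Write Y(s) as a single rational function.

Y(s) = (2*s^2 - 31*s + 120)/(s^3 - 13*s^2 + 45*s - 21)

Take the Laplace transform of both sides.
Using L{y''} = s^2 Y - s·y(0) - y'(0) and L{y'} = sY - y(0), with y(0) = 2, y'(0) = -5, the left side becomes (s^2 - 6*s + 3)Y - (2*s - 17).
The right side is L{exp(7*t)} = 1/(s - 7).
So (s^2 - 6*s + 3)Y = 1/(s - 7) + (2*s - 17).
Solve for Y(s) and write it as one ratio of polynomials.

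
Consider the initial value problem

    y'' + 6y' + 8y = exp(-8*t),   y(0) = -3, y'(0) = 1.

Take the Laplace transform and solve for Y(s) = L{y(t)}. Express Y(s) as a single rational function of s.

Y(s) = (-3*s^2 - 41*s - 135)/(s^3 + 14*s^2 + 56*s + 64)

Laplace-transform each side.
With L{y''} = s^2 Y - s·y(0) - y'(0) and L{y'} = sY - y(0), with y(0) = -3, y'(0) = 1: the LHS transforms to (s^2 + 6*s + 8)Y - (-3*s - 17).
The right side is L{exp(-8*t)} = 1/(s + 8).
So (s^2 + 6*s + 8)Y = 1/(s + 8) + (-3*s - 17).
Solve for Y(s) and write it as one ratio of polynomials.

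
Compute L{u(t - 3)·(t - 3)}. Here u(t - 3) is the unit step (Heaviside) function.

exp(-3*s)/s^2

By the second shifting theorem, L{u(t - c)·g(t - c)} = e^(-cs)·G(s) with c = 3 and G(s) = L{g(t)}.
L{t} = 1!/s^2 = 1/s^2.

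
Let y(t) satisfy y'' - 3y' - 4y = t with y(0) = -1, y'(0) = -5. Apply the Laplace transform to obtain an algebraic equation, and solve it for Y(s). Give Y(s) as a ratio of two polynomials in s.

Y(s) = (-s^2 - s + 1)/(s^3 - 4*s^2)

Transform both sides with L{·}.
With L{y''} = s^2 Y - s·y(0) - y'(0) and L{y'} = sY - y(0), with y(0) = -1, y'(0) = -5: the LHS transforms to (s^2 - 3*s - 4)Y - (-s - 2).
The right side is L{t} = s^(-2).
So (s^2 - 3*s - 4)Y = s^(-2) + (-s - 2).
Solve for Y(s) and write it as one ratio of polynomials.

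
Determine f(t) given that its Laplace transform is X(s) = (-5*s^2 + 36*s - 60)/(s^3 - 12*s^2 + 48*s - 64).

Factor the denominator: s^3 - 12*s^2 + 48*s - 64 = (s - 4)^3.
Partial fraction decomposition gives [-5/(s - 4)] + [-4/(s - 4)^2] + [4/(s - 4)^3].
Invert each term: -5/(s - 4) ↔ -5e^(4t); -4/(s - 4)^2 ↔ -4t·e^(4t); 4/(s - 4)^3 ↔ (2)t^2·e^(4t).

f(t) = 2*t^2*exp(4*t) - 4*t*exp(4*t) - 5*exp(4*t)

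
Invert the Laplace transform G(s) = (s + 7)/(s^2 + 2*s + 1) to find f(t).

f(t) = 6*t*exp(-t) + exp(-t)

Factor the denominator: s^2 + 2*s + 1 = (s + 1)^2.
Partial fraction decomposition gives [1/(s + 1)] + [6/(s + 1)^2].
Invert each term: 1/(s + 1) ↔ e^(-t); 6/(s + 1)^2 ↔ 6t·e^(-t).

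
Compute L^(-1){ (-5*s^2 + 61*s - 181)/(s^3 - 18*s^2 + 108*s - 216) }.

5*t^2*exp(6*t)/2 + t*exp(6*t) - 5*exp(6*t)

Factor the denominator: s^3 - 18*s^2 + 108*s - 216 = (s - 6)^3.
Partial fraction decomposition gives [-5/(s - 6)] + [(s - 6)^(-2)] + [5/(s - 6)^3].
Invert each term: -5/(s - 6) ↔ -5e^(6t); 1/(s - 6)^2 ↔ t·e^(6t); 5/(s - 6)^3 ↔ (5/2)t^2·e^(6t).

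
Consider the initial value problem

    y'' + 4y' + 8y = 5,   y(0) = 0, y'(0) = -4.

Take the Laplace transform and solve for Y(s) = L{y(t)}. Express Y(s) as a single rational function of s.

Y(s) = (-4*s + 5)/(s^3 + 4*s^2 + 8*s)

Transform both sides with L{·}.
Using L{y''} = s^2 Y - s·y(0) - y'(0) and L{y'} = sY - y(0), with y(0) = 0, y'(0) = -4, the left side becomes (s^2 + 4*s + 8)Y - (-4).
The right side is L{5} = 5/s.
So (s^2 + 4*s + 8)Y = 5/s + (-4).
Solve for Y(s) and write it as one ratio of polynomials.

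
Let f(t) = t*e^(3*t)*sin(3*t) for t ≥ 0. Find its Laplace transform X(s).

X(s) = 6*(s - 3)/(s^2 - 6*s + 18)^2

L{sin(3t)} = 3/(s^2 + 9).
Multiplying by e^(3t) shifts s → s - 3, so L{e^(3*t)*sin(3*t)} = 3/((s - 3)^2 + 9).
Then apply L{t·g(t)} = -d/ds[G(s)] with G(s) = 3/((s - 3)^2 + 9):
differentiating 1 time and applying the sign gives 6*(s - 3)/(s^2 - 6*s + 18)^2.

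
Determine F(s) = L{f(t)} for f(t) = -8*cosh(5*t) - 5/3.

F(s) = -8*s/(s^2 - 25) - 5/(3*s)

By linearity of the Laplace transform, transform each term separately.
L{-5/3} = (-5/3)/s; (-8)·[L{cosh(5t)} = s/(s^2 - 25)].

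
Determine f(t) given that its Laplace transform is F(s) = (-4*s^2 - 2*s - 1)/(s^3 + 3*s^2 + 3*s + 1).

f(t) = -3*t^2*exp(-t)/2 + 6*t*exp(-t) - 4*exp(-t)

Factor the denominator: s^3 + 3*s^2 + 3*s + 1 = (s + 1)^3.
Partial fraction decomposition gives [-4/(s + 1)] + [6/(s + 1)^2] + [-3/(s + 1)^3].
Invert each term: -4/(s + 1) ↔ -4e^(-t); 6/(s + 1)^2 ↔ 6t·e^(-t); -3/(s + 1)^3 ↔ (-3/2)t^2·e^(-t).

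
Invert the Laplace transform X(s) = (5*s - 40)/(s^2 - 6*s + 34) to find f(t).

Complete the square in the denominator: s^2 - 6*s + 34 = (s - 3)^2 + 5^2.
Split the numerator to match: 5*s - 40 = 5·(s - 3) - 5·5.
Invert each term: 5·(s - 3)/((s - 3)^2 + 25) ↔ 5e^(3t)cos(5t); -5·5/((s - 3)^2 + 25) ↔ -5e^(3t)sin(5t).

f(t) = -5*exp(3*t)*sin(5*t) + 5*exp(3*t)*cos(5*t)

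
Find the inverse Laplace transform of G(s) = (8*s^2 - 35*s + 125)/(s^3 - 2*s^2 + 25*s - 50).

Factor the denominator: s^3 - 2*s^2 + 25*s - 50 = (s - 2)*(s^2 + 25).
Partial fraction decomposition gives [3/(s - 2)] + [5*s/(s^2 + 25)] + [-25/(s^2 + 25)].
Invert each term: 3/(s - 2) ↔ 3e^(2t); 5·s/(s^2 + 25) ↔ 5cos(5t); -5·5/(s^2 + 25) ↔ -5sin(5t).

3*exp(2*t) - 5*sin(5*t) + 5*cos(5*t)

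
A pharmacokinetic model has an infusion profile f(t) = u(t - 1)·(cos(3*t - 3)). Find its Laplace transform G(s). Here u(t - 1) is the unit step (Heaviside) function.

By the second shifting theorem, L{u(t - c)·g(t - c)} = e^(-cs)·H(s) with c = 1 and H(s) = L{g(t)}.
L{cos(3t)} = s/(s^2 + 9).

G(s) = s*exp(-s)/(s^2 + 9)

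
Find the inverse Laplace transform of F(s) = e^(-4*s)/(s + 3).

Heaviside(t - 4)*(exp(-3*t + 12))

The factor e^(-4s) signals a time shift by c = 4 (second shifting theorem).
L{e^(-3t)} = 1/(s + 3), so L^-1{1/(s + 3)} = e^(-3*t).
Hence the inverse is u(t - 4) times that function evaluated at t - 4.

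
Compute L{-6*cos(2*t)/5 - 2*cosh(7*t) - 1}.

-6*s/(5*(s^2 + 4)) - 2*s/(s^2 - 49) - 1/s

The transform is linear, so treat each term independently.
L{-1} = -1/s; (-2)·[L{cosh(7t)} = s/(s^2 - 49)]; (-6/5)·[L{cos(2t)} = s/(s^2 + 4)].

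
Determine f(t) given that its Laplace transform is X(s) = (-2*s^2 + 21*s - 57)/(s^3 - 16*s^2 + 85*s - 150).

f(t) = 2*t*exp(5*t) - 3*exp(6*t) + exp(5*t)

Factor the denominator: s^3 - 16*s^2 + 85*s - 150 = (s - 6)*(s - 5)^2.
Partial fraction decomposition gives [1/(s - 5)] + [2/(s - 5)^2] + [-3/(s - 6)].
Invert each term: 1/(s - 5) ↔ e^(5t); 2/(s - 5)^2 ↔ 2t·e^(5t); -3/(s - 6) ↔ -3e^(6t).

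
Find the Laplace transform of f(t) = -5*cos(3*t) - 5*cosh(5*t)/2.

-5*s/(s^2 + 9) - 5*s/(2*(s^2 - 25))

By linearity of the Laplace transform, transform each term separately.
(-5)·[L{cos(3t)} = s/(s^2 + 9)]; (-5/2)·[L{cosh(5t)} = s/(s^2 - 25)].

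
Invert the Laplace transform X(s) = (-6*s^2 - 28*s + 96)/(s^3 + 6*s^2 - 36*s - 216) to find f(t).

f(t) = -4*t*exp(-6*t) - 2*exp(6*t) - 4*exp(-6*t)

Factor the denominator: s^3 + 6*s^2 - 36*s - 216 = (s - 6)*(s + 6)^2.
Partial fraction decomposition gives [-4/(s + 6)] + [-4/(s + 6)^2] + [-2/(s - 6)].
Invert each term: -4/(s + 6) ↔ -4e^(-6t); -4/(s + 6)^2 ↔ -4t·e^(-6t); -2/(s - 6) ↔ -2e^(6t).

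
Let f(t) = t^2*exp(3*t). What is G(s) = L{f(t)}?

L{e^(3t)} = 1/(s - 3).
Then apply L{t^2·g(t)} = (-1)^2 d^2/ds^2[H(s)] with H(s) = 1/(s - 3):
differentiating 2 times and applying the sign gives 2/(s - 3)^3.

G(s) = 2/(s - 3)^3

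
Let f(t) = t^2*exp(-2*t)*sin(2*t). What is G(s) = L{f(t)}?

G(s) = 4*(3*s^2 + 12*s + 8)/(s^2 + 4*s + 8)^3

L{sin(2t)} = 2/(s^2 + 4).
Multiplying by e^(-2t) shifts s → s + 2, so L{exp(-2*t)*sin(2*t)} = 2/((s + 2)^2 + 4).
Then apply L{t^2·g(t)} = (-1)^2 d^2/ds^2[H(s)] with H(s) = 2/((s + 2)^2 + 4):
differentiating 2 times and applying the sign gives 4*(3*s^2 + 12*s + 8)/(s^2 + 4*s + 8)^3.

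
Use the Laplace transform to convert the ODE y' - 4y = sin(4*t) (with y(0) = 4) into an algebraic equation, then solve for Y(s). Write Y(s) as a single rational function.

Take the Laplace transform of both sides.
The derivative rules (L{y'} = sY - y(0) = sY - 4) turn the left side into (s - 4)Y - (4).
The right side is L{sin(4*t)} = 4/(s^2 + 16).
So (s - 4)Y = 4/(s^2 + 16) + (4).
Solve for Y(s) and write it as one ratio of polynomials.

Y(s) = (4*s^2 + 68)/(s^3 - 4*s^2 + 16*s - 64)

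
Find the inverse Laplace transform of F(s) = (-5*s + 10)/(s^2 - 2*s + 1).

Factor the denominator: s^2 - 2*s + 1 = (s - 1)^2.
Partial fraction decomposition gives [-5/(s - 1)] + [5/(s - 1)^2].
Invert each term: -5/(s - 1) ↔ -5e^(t); 5/(s - 1)^2 ↔ 5t·e^(t).

5*t*exp(t) - 5*exp(t)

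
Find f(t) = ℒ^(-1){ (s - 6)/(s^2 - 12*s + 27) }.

f(t) = exp(6*t)*cosh(3*t)

Rewrite the denominator: s^2 - 12*s + 27 = (s - 6)^2 - 9.
The form in (s - 6) signals a first-shifting-theorem factor e^(6t).
Since L{cosh(3t)} = s/(s^2 - 9), the inverse is exp(6*t)*cosh(3*t).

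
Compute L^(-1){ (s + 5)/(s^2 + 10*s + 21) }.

Rewrite the denominator: s^2 + 10*s + 21 = (s + 5)^2 - 4.
The form in (s + 5) signals a first-shifting-theorem factor e^(-5t).
Since L{cosh(2t)} = s/(s^2 - 4), the inverse is exp(-5*t)*cosh(2*t).

exp(-5*t)*cosh(2*t)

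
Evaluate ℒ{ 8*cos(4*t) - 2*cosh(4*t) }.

Apply the Laplace transform termwise.
(8)·[L{cos(4t)} = s/(s^2 + 16)]; (-2)·[L{cosh(4t)} = s/(s^2 - 16)].

8*s/(s^2 + 16) - 2*s/(s^2 - 16)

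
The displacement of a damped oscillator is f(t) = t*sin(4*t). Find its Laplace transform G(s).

L{sin(4t)} = 4/(s^2 + 16).
Then apply L{t·g(t)} = -d/ds[H(s)] with H(s) = 4/(s^2 + 16):
differentiating 1 time and applying the sign gives 8*s/(s^2 + 16)^2.

G(s) = 8*s/(s^2 + 16)^2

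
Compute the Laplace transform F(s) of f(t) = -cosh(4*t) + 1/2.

F(s) = -s/(s^2 - 16) + 1/(2*s)

Apply the Laplace transform termwise.
(-1)·[L{cosh(4t)} = s/(s^2 - 16)]; L{1/2} = (1/2)/s.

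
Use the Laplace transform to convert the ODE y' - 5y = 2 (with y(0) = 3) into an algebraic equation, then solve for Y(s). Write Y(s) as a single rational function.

Transform both sides with L{·}.
Using L{y'} = sY - y(0) = sY - 3, the left side becomes (s - 5)Y - (3).
The right side is L{2} = 2/s.
So (s - 5)Y = 2/s + (3).
Divide through and combine into a single rational function.

Y(s) = (3*s + 2)/(s^2 - 5*s)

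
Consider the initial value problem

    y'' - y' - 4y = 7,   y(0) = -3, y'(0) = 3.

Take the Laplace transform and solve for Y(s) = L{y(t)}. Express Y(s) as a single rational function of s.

Take the Laplace transform of both sides.
Using L{y''} = s^2 Y - s·y(0) - y'(0) and L{y'} = sY - y(0), with y(0) = -3, y'(0) = 3, the left side becomes (s^2 - s - 4)Y - (-3*s + 6).
The right side is L{7} = 7/s.
So (s^2 - s - 4)Y = 7/s + (-3*s + 6).
Divide through and combine into a single rational function.

Y(s) = (-3*s^2 + 6*s + 7)/(s^3 - s^2 - 4*s)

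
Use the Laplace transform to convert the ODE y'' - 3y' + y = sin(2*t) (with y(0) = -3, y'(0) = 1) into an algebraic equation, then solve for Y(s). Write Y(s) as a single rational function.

Laplace-transform each side.
With L{y''} = s^2 Y - s·y(0) - y'(0) and L{y'} = sY - y(0), with y(0) = -3, y'(0) = 1: the LHS transforms to (s^2 - 3*s + 1)Y - (-3*s + 10).
The right side is L{sin(2*t)} = 2/(s^2 + 4).
So (s^2 - 3*s + 1)Y = 2/(s^2 + 4) + (-3*s + 10).
Divide through and combine into a single rational function.

Y(s) = (-3*s^3 + 10*s^2 - 12*s + 42)/(s^4 - 3*s^3 + 5*s^2 - 12*s + 4)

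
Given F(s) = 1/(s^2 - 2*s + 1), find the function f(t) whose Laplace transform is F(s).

Rewrite the denominator: s^2 - 2*s + 1 = (s - 1)^2.
The form in (s - 1) signals a first-shifting-theorem factor e^(t).
Since L{t} = 1!/s^2 = 1/s^2, the inverse is t*e^(t).

f(t) = t*exp(t)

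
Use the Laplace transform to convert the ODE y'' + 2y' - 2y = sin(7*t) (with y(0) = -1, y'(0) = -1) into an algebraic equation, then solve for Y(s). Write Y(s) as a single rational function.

Transform both sides with L{·}.
The derivative rules (L{y''} = s^2 Y - s·y(0) - y'(0) and L{y'} = sY - y(0), with y(0) = -1, y'(0) = -1) turn the left side into (s^2 + 2*s - 2)Y - (-s - 3).
The right side is L{sin(7*t)} = 7/(s^2 + 49).
So (s^2 + 2*s - 2)Y = 7/(s^2 + 49) + (-s - 3).
Divide through and combine into a single rational function.

Y(s) = (-s^3 - 3*s^2 - 49*s - 140)/(s^4 + 2*s^3 + 47*s^2 + 98*s - 98)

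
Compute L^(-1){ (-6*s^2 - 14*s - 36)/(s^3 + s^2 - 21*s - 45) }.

6*t*exp(-3*t) - 4*exp(5*t) - 2*exp(-3*t)

Factor the denominator: s^3 + s^2 - 21*s - 45 = (s - 5)*(s + 3)^2.
Partial fraction decomposition gives [-2/(s + 3)] + [6/(s + 3)^2] + [-4/(s - 5)].
Invert each term: -2/(s + 3) ↔ -2e^(-3t); 6/(s + 3)^2 ↔ 6t·e^(-3t); -4/(s - 5) ↔ -4e^(5t).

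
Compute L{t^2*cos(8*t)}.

L{cos(8t)} = s/(s^2 + 64).
Then apply L{t^2·g(t)} = (-1)^2 d^2/ds^2[G(s)] with G(s) = s/(s^2 + 64):
differentiating 2 times and applying the sign gives 2*s*(s^2 - 192)/(s^2 + 64)^3.

2*s*(s^2 - 192)/(s^2 + 64)^3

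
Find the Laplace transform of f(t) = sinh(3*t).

3/(s^2 - 9)

L{sinh(3t)} = 3/(s^2 - 9).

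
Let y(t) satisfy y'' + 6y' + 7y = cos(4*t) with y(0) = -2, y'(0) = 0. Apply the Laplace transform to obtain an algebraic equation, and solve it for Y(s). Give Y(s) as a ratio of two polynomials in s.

Y(s) = (-2*s^3 - 12*s^2 - 31*s - 192)/(s^4 + 6*s^3 + 23*s^2 + 96*s + 112)

Laplace-transform each side.
The derivative rules (L{y''} = s^2 Y - s·y(0) - y'(0) and L{y'} = sY - y(0), with y(0) = -2, y'(0) = 0) turn the left side into (s^2 + 6*s + 7)Y - (-2*s - 12).
The right side is L{cos(4*t)} = s/(s^2 + 16).
So (s^2 + 6*s + 7)Y = s/(s^2 + 16) + (-2*s - 12).
Divide through and combine into a single rational function.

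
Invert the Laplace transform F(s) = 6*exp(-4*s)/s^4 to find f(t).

f(t) = Heaviside(t - 4)*((t - 4)^3)

The factor e^(-4s) signals a time shift by c = 4 (second shifting theorem).
L{t^3} = 3!/s^4 = 6/s^4, so L^-1{6/s^4} = t^3.
Hence the inverse is u(t - 4) times that function evaluated at t - 4.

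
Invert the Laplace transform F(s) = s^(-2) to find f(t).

f(t) = t

Since L{t} = 1!/s^2 = 1/s^2, the inverse is t.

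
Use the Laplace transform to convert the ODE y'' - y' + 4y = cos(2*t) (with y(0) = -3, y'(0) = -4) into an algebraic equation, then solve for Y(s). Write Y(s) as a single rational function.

Laplace-transform each side.
With L{y''} = s^2 Y - s·y(0) - y'(0) and L{y'} = sY - y(0), with y(0) = -3, y'(0) = -4: the LHS transforms to (s^2 - s + 4)Y - (-3*s - 1).
The right side is L{cos(2*t)} = s/(s^2 + 4).
So (s^2 - s + 4)Y = s/(s^2 + 4) + (-3*s - 1).
Isolate Y and clear denominators.

Y(s) = (-3*s^3 - s^2 - 11*s - 4)/(s^4 - s^3 + 8*s^2 - 4*s + 16)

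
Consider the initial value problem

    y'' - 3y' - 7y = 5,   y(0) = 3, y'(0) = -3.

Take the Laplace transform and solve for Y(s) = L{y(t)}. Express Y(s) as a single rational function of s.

Y(s) = (3*s^2 - 12*s + 5)/(s^3 - 3*s^2 - 7*s)

Apply the Laplace transform to the equation.
Using L{y''} = s^2 Y - s·y(0) - y'(0) and L{y'} = sY - y(0), with y(0) = 3, y'(0) = -3, the left side becomes (s^2 - 3*s - 7)Y - (3*s - 12).
The right side is L{5} = 5/s.
So (s^2 - 3*s - 7)Y = 5/s + (3*s - 12).
Solve for Y(s) and write it as one ratio of polynomials.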